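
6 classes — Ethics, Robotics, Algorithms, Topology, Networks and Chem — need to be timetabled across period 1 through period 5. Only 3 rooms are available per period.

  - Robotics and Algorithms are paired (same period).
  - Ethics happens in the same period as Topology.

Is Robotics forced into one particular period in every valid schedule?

Robotics can be period 1 (e.g. Networks=period 1; Algorithms=period 1; Robotics=period 1; Topology=period 2; Chem=period 2; Ethics=period 2) or period 2 (e.g. Algorithms -> period 2; Ethics -> period 1; Topology -> period 1; Networks -> period 1; Chem -> period 2; Robotics -> period 2).

No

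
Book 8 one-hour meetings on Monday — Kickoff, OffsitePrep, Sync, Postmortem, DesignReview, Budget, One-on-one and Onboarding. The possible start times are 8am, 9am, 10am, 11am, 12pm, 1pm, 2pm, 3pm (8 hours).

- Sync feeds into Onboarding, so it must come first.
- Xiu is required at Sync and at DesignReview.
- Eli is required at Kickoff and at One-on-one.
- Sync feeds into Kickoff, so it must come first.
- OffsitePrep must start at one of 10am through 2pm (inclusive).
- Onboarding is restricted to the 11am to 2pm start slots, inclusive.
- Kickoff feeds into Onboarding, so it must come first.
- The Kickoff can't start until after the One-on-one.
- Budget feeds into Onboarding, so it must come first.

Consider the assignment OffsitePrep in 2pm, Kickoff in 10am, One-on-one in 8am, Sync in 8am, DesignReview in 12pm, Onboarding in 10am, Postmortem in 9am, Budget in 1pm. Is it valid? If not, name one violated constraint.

No. Budget feeds into Onboarding, so it must come first is not satisfied.

Budget feeds into Onboarding, so it must come first — violated.
Onboarding is restricted to the 11am to 2pm start slots, inclusive — violated.
OffsitePrep must start at one of 10am through 2pm (inclusive) — holds.
Xiu is required at Sync and at DesignReview — holds.
The Kickoff can't start until after the One-on-one — holds.
Sync feeds into Onboarding, so it must come first — holds.
Eli is required at Kickoff and at One-on-one — holds.
Sync feeds into Kickoff, so it must come first — holds.
Kickoff feeds into Onboarding, so it must come first — violated.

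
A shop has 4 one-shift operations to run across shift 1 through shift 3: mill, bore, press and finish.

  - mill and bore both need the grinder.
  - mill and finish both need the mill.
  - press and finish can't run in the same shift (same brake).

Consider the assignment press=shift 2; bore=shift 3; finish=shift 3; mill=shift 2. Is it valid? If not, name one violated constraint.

Valid

mill and bore both need the grinder — holds.
mill and finish both need the mill — holds.
press and finish can't run in the same shift (same brake) — holds.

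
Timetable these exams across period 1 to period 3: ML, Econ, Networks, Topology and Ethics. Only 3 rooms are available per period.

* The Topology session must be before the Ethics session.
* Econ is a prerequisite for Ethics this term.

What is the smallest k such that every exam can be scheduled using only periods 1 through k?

2

The precedence chain requires at least 2 distinct periods.
With at most 3 per period and 5 exams, at least 2 periods are needed.
2 works (last occupied period: period 2): for example Econ -> period 1; Topology -> period 1; Networks -> period 2; Ethics -> period 2; ML -> period 1.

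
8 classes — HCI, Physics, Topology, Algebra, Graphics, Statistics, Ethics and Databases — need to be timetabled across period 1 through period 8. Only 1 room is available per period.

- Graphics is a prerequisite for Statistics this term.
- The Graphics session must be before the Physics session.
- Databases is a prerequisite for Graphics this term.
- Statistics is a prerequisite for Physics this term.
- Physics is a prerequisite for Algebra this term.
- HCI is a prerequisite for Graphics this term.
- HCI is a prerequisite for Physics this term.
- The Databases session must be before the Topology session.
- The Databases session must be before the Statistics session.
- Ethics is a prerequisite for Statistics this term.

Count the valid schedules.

Splitting on HCI: it can be period 1 (17), period 2 (17), period 3 (12), period 4 (3). Listing each branch's schedules as (Physics, Topology, Algebra, Graphics, Statistics, Ethics, Databases) by period number:
HCI=period 1: (6,7,8,3,5,4,2) (6,7,8,4,5,2,3) (6,7,8,4,5,3,2) (6,8,7,3,5,4,2) (6,8,7,4,5,2,3) (6,8,7,4,5,3,2) (7,3,8,4,6,5,2) (7,3,8,5,6,4,2) (7,4,8,3,6,5,2) (7,4,8,5,6,2,3) (7,4,8,5,6,3,2) (7,5,8,3,6,4,2) (7,5,8,4,6,2,3) (7,5,8,4,6,3,2) (7,6,8,3,5,4,2) (7,6,8,4,5,2,3) (7,6,8,4,5,3,2) — 17.
HCI=period 2: (6,7,8,3,5,4,1) (6,7,8,4,5,1,3) (6,7,8,4,5,3,1) (6,8,7,3,5,4,1) (6,8,7,4,5,1,3) (6,8,7,4,5,3,1) (7,3,8,4,6,5,1) (7,3,8,5,6,4,1) (7,4,8,3,6,5,1) (7,4,8,5,6,1,3) (7,4,8,5,6,3,1) (7,5,8,3,6,4,1) (7,5,8,4,6,1,3) (7,5,8,4,6,3,1) (7,6,8,3,5,4,1) (7,6,8,4,5,1,3) (7,6,8,4,5,3,1) — 17.
HCI=period 3: (6,7,8,4,5,1,2) (6,7,8,4,5,2,1) (6,8,7,4,5,1,2) (6,8,7,4,5,2,1) (7,2,8,4,6,5,1) (7,2,8,5,6,4,1) (7,4,8,5,6,1,2) (7,4,8,5,6,2,1) (7,5,8,4,6,1,2) (7,5,8,4,6,2,1) (7,6,8,4,5,1,2) (7,6,8,4,5,2,1) — 12.
HCI=period 4: (7,2,8,5,6,3,1) (7,3,8,5,6,1,2) (7,3,8,5,6,2,1) — 3.
Summing: 17 + 17 + 12 + 3 = 49.

49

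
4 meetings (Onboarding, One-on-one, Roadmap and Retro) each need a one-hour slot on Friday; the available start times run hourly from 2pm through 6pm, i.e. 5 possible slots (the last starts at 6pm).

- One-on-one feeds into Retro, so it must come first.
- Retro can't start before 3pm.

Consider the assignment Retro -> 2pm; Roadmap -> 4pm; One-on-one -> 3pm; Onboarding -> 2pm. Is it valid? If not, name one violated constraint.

Retro can't start before 3pm — violated.
One-on-one feeds into Retro, so it must come first — violated.

No. One-on-one feeds into Retro, so it must come first is not satisfied.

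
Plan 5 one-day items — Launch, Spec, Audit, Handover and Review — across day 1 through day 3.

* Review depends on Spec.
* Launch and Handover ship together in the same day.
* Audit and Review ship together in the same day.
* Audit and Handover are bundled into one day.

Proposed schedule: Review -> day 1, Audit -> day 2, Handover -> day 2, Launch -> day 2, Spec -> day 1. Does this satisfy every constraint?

No — it violates: Audit and Review ship together in the same day

Launch and Handover ship together in the same day — holds.
Review depends on Spec — violated.
Audit and Review ship together in the same day — violated.
Audit and Handover are bundled into one day — holds.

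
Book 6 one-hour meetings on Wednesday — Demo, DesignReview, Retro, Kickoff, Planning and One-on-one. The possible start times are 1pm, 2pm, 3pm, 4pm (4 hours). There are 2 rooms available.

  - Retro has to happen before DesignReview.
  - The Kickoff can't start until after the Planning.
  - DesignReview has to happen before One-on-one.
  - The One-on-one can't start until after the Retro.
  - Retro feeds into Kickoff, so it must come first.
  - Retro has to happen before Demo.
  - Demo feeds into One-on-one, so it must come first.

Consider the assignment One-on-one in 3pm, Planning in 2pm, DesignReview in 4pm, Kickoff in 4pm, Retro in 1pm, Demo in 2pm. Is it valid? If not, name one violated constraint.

There are 2 rooms available — holds.
Retro feeds into Kickoff, so it must come first — holds.
The One-on-one can't start until after the Retro — holds.
Retro has to happen before Demo — holds.
Retro has to happen before DesignReview — holds.
DesignReview has to happen before One-on-one — violated.
The Kickoff can't start until after the Planning — holds.
Demo feeds into One-on-one, so it must come first — holds.

No — it violates: DesignReview has to happen before One-on-one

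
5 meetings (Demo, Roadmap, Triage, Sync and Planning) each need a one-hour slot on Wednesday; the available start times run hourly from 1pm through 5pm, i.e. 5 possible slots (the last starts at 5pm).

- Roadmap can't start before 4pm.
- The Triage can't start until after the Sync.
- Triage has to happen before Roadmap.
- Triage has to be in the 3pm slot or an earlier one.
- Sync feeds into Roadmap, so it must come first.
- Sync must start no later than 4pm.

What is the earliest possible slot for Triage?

Precedence pushes Triage to at least 2pm; Triage's own window allows nothing later than 3pm.
Triage at 2pm is achievable: Planning -> 1pm; Triage -> 2pm; Demo -> 1pm; Sync -> 1pm; Roadmap -> 4pm.

2pm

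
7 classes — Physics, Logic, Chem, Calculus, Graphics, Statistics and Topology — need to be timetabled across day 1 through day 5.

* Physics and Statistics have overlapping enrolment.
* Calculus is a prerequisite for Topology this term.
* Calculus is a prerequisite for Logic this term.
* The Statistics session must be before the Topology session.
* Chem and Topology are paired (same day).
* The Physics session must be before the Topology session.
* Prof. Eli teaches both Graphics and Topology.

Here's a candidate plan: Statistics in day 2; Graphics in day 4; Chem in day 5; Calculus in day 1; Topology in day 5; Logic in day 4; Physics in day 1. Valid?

Yes

Physics and Statistics have overlapping enrolment — holds.
Prof. Eli teaches both Graphics and Topology — holds.
The Physics session must be before the Topology session — holds.
Calculus is a prerequisite for Topology this term — holds.
The Statistics session must be before the Topology session — holds.
Chem and Topology are paired (same day) — holds.
Calculus is a prerequisite for Logic this term — holds.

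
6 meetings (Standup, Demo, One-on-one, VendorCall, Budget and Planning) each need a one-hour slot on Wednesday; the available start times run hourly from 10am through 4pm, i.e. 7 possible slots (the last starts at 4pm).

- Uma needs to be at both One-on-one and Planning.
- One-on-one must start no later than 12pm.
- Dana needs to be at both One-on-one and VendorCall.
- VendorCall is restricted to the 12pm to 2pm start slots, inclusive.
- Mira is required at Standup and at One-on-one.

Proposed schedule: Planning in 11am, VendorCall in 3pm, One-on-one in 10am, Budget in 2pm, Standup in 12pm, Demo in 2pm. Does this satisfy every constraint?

Dana needs to be at both One-on-one and VendorCall — holds.
VendorCall is restricted to the 12pm to 2pm start slots, inclusive — violated.
One-on-one must start no later than 12pm — holds.
Mira is required at Standup and at One-on-one — holds.
Uma needs to be at both One-on-one and Planning — holds.

No — it violates: VendorCall is restricted to the 12pm to 2pm start slots, inclusive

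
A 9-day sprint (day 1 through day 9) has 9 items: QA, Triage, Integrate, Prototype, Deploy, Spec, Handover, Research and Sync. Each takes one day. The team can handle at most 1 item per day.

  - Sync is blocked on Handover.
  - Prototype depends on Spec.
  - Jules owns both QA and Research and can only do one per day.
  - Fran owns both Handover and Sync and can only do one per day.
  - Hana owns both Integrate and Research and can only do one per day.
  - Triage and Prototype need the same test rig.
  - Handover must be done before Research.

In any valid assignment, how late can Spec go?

day 8

Downstream work caps Spec at day 8.
Spec at day 8 is achievable: Integrate -> day 6, Prototype -> day 9, QA -> day 4, Research -> day 2, Handover -> day 1, Triage -> day 5, Sync -> day 3, Spec -> day 8, Deploy -> day 7.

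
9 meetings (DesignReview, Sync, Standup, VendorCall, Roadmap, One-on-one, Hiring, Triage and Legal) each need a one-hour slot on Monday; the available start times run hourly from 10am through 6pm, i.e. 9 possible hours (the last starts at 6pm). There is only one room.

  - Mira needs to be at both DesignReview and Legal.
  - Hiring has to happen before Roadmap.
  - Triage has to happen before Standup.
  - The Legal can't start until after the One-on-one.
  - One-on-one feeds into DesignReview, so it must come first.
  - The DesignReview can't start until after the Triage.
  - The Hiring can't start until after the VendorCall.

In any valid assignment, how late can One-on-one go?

Downstream work caps One-on-one at 5pm.
One-on-one at 4pm is achievable: Standup in 1pm, Legal in 6pm, One-on-one in 4pm, Roadmap in 2pm, Sync in 3pm, DesignReview in 5pm, VendorCall in 10am, Triage in 12pm, Hiring in 11am.
Nothing later works — the conflict and capacity constraints rule out every hour after 4pm.

4pm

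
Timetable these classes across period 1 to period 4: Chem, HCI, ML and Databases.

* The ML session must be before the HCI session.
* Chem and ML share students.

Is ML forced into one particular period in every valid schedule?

ML can be period 1 (e.g. Chem=period 2, Databases=period 1, HCI=period 2, ML=period 1) or period 2 (e.g. Databases=period 1, HCI=period 3, ML=period 2, Chem=period 1).

No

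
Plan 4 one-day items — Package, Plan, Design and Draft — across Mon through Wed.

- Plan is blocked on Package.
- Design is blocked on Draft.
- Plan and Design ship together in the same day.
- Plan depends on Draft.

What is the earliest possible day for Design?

Tue

Precedence pushes Design to at least Tue.
Design at Tue is achievable: Package -> Mon, Design -> Tue, Plan -> Tue, Draft -> Mon.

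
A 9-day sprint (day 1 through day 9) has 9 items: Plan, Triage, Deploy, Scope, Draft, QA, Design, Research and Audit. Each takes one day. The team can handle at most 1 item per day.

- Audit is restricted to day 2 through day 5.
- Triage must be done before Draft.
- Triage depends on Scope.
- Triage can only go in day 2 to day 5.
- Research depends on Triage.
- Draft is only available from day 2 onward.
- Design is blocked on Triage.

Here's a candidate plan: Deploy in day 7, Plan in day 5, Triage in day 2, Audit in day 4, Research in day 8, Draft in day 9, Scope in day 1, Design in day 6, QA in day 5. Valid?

No — it violates: The team can handle at most 1 item per day

Audit is restricted to day 2 through day 5 — holds.
Draft is only available from day 2 onward — holds.
Triage must be done before Draft — holds.
Triage can only go in day 2 to day 5 — holds.
Research depends on Triage — holds.
Triage depends on Scope — holds.
The team can handle at most 1 item per day — violated.
Design is blocked on Triage — holds.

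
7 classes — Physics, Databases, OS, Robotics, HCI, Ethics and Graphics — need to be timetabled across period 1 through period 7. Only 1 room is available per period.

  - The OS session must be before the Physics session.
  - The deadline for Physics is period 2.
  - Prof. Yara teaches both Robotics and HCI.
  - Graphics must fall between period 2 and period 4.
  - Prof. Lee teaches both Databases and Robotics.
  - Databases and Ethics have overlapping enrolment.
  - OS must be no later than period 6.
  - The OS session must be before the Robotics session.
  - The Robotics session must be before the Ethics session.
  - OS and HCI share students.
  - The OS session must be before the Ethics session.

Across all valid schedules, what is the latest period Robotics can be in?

period 6

Precedence pushes Robotics to at least period 2; downstream work caps Robotics at period 6.
Robotics at period 6 is achievable: Graphics -> period 3; Robotics -> period 6; Physics -> period 2; OS -> period 1; Ethics -> period 7; HCI -> period 5; Databases -> period 4.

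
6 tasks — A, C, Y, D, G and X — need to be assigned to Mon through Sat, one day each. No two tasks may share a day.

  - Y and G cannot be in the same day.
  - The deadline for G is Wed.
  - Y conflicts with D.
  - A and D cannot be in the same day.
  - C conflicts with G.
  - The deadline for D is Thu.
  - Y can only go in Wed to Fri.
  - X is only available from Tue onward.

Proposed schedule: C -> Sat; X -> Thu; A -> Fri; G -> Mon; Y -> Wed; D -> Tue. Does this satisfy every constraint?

Valid

The deadline for D is Thu — holds.
C conflicts with G — holds.
Y and G cannot be in the same day — holds.
A and D cannot be in the same day — holds.
The deadline for G is Wed — holds.
Y conflicts with D — holds.
No two tasks may share a day — holds.
X is only available from Tue onward — holds.
Y can only go in Wed to Fri — holds.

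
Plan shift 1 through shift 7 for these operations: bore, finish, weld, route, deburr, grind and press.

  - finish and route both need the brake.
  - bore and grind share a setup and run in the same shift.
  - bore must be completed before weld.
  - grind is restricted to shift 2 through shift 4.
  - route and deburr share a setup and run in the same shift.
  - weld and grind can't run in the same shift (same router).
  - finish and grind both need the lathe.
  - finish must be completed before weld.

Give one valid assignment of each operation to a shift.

weld -> shift 3; press -> shift 1; deburr -> shift 2; grind -> shift 2; route -> shift 2; finish -> shift 1; bore -> shift 2

Checking: finish(shift 1) before weld(shift 3); bore(shift 2) before weld(shift 3); finish(shift 1) != route(shift 2); finish(shift 1) != grind(shift 2); weld(shift 3) != grind(shift 2); route = deburr = shift 2; bore = grind = shift 2; grind=shift 2 in [shift 2,shift 4].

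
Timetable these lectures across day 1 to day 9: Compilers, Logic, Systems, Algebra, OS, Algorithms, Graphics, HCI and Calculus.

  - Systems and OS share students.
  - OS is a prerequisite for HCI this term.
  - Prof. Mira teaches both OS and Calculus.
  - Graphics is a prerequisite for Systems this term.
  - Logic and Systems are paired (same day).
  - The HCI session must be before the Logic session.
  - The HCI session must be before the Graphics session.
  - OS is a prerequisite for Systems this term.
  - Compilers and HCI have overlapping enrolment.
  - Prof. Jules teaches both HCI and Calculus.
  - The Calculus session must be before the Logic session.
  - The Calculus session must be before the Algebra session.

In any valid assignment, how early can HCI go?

day 2

Precedence pushes HCI to at least day 2; downstream work caps HCI at day 7.
HCI at day 2 is achievable: Algorithms -> day 1, Algebra -> day 4, HCI -> day 2, Calculus -> day 3, Graphics -> day 3, Compilers -> day 1, Logic -> day 4, OS -> day 1, Systems -> day 4.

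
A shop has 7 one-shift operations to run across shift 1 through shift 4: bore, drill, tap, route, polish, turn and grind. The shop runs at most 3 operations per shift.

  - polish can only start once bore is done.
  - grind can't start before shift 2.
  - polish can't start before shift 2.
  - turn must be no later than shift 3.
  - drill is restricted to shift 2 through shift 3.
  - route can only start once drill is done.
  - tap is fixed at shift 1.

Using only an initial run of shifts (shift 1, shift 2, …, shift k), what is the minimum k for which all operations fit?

3 shifts

The precedence chain requires at least 2 distinct shifts.
With at most 3 per shift and 7 operations, at least 3 shifts are needed.
Propagating the time windows through the other constraints, route can't land before shift 3, so the schedule must run through at least shift 3.
3 works (last occupied shift: shift 3): for example route -> shift 3; polish -> shift 2; drill -> shift 2; tap -> shift 1; bore -> shift 1; grind -> shift 2; turn -> shift 1.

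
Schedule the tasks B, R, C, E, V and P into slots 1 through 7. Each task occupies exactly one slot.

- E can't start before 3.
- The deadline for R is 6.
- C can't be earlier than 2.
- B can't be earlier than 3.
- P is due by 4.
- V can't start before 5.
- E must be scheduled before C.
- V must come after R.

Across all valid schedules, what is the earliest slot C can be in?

C is available from 2; precedence pushes C to at least 4.
C at 4 is achievable: V -> 5, B -> 3, E -> 3, C -> 4, P -> 1, R -> 1.

4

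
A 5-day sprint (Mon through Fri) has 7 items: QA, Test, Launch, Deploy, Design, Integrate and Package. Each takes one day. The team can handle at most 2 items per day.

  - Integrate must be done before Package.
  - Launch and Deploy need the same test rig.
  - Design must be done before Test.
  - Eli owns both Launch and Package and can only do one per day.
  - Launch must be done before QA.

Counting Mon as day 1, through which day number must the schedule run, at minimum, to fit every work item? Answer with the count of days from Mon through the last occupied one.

The precedence chain requires at least 2 distinct days.
With at most 2 per day and 7 work items, at least 4 days are needed.
4 works (last occupied day: Thu): for example QA=Tue, Design=Mon, Test=Tue, Package=Thu, Integrate=Wed, Deploy=Wed, Launch=Mon.

4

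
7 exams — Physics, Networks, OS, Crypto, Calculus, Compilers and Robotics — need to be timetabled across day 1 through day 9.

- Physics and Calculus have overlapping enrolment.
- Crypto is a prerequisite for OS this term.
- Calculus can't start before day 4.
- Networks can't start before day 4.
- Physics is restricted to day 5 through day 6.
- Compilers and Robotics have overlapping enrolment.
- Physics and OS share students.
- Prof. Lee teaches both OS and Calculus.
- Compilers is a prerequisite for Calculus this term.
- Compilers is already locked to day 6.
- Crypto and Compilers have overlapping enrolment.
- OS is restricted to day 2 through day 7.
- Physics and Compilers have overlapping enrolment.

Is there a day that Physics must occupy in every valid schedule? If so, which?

day 5

Physics's window is day 5–day 6.
Compilers is fixed at day 6, and Physics can't share a day with Compilers.
So Physics must be day 5.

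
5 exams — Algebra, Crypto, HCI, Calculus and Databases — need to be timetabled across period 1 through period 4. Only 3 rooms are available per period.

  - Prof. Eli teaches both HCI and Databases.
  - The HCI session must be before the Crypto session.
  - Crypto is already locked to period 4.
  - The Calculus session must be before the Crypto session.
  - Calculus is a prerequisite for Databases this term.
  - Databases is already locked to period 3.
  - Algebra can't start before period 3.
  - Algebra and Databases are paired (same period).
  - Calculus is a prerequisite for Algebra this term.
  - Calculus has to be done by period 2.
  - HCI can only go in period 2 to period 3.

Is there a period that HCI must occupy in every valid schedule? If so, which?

HCI's window is period 2–period 3.
Databases is fixed at period 3, and HCI can't share a period with Databases.
So HCI must be period 2.

period 2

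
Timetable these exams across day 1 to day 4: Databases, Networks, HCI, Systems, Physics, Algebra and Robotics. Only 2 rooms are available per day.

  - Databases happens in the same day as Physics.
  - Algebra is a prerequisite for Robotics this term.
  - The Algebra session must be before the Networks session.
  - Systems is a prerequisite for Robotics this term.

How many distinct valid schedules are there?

52

Splitting on Databases: it can be day 1 (13), day 2 (13), day 3 (13), day 4 (13). Listing each branch's schedules as (Networks, HCI, Systems, Physics, Algebra, Robotics) by day number:
Databases=day 1: (3,2,3,1,2,4) (3,3,2,1,2,4) (3,4,2,1,2,3) (3,4,2,1,2,4) (3,4,3,1,2,4) (4,2,2,1,3,4) (4,2,3,1,2,4) (4,2,3,1,3,4) (4,3,2,1,2,3) (4,3,2,1,2,4) (4,3,2,1,3,4) (4,3,3,1,2,4) (4,4,2,1,2,3) — 13.
Databases=day 2: (3,1,3,2,1,4) (3,3,1,2,1,4) (3,4,1,2,1,3) (3,4,1,2,1,4) (3,4,3,2,1,4) (4,1,1,2,3,4) (4,1,3,2,1,4) (4,1,3,2,3,4) (4,3,1,2,1,3) (4,3,1,2,1,4) (4,3,1,2,3,4) (4,3,3,2,1,4) (4,4,1,2,1,3) — 13.
Databases=day 3: (2,1,2,3,1,4) (2,2,1,3,1,4) (2,4,1,3,1,2) (2,4,1,3,1,4) (2,4,2,3,1,4) (4,1,1,3,2,4) (4,1,2,3,1,4) (4,1,2,3,2,4) (4,2,1,3,1,2) (4,2,1,3,1,4) (4,2,1,3,2,4) (4,2,2,3,1,4) (4,4,1,3,1,2) — 13.
Databases=day 4: (2,1,2,4,1,3) (2,2,1,4,1,3) (2,3,1,4,1,2) (2,3,1,4,1,3) (2,3,2,4,1,3) (3,1,1,4,2,3) (3,1,2,4,1,3) (3,1,2,4,2,3) (3,2,1,4,1,2) (3,2,1,4,1,3) (3,2,1,4,2,3) (3,2,2,4,1,3) (3,3,1,4,1,2) — 13.
Summing: 13 + 13 + 13 + 13 = 52.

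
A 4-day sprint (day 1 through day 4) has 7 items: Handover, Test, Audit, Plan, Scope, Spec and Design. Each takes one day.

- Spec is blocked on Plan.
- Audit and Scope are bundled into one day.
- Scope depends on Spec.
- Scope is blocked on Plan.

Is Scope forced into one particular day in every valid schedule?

Scope can be day 3 (e.g. Test in day 1, Scope in day 3, Handover in day 1, Audit in day 3, Plan in day 1, Design in day 1, Spec in day 2) or day 4 (e.g. Plan=day 1, Audit=day 4, Test=day 1, Scope=day 4, Design=day 1, Handover=day 1, Spec=day 2).

No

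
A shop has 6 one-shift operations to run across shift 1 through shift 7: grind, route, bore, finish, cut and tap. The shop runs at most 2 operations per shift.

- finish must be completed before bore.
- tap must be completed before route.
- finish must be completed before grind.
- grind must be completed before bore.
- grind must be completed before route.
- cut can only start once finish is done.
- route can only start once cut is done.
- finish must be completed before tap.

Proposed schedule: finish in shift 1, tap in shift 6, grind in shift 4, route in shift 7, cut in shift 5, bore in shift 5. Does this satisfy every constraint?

Yes

finish must be completed before tap — holds.
route can only start once cut is done — holds.
grind must be completed before route — holds.
grind must be completed before bore — holds.
finish must be completed before bore — holds.
tap must be completed before route — holds.
cut can only start once finish is done — holds.
finish must be completed before grind — holds.
The shop runs at most 2 operations per shift — holds.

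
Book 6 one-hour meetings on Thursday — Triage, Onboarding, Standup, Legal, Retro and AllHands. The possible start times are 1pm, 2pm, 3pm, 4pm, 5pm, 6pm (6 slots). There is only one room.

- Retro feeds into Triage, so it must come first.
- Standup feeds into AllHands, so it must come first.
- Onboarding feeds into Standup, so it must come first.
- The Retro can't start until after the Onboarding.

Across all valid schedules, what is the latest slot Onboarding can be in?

2pm

Downstream work caps Onboarding at 4pm.
Onboarding at 2pm is achievable: AllHands -> 6pm, Onboarding -> 2pm, Triage -> 5pm, Retro -> 4pm, Standup -> 3pm, Legal -> 1pm.
Nothing later works — the capacity limit rule out every slot after 2pm.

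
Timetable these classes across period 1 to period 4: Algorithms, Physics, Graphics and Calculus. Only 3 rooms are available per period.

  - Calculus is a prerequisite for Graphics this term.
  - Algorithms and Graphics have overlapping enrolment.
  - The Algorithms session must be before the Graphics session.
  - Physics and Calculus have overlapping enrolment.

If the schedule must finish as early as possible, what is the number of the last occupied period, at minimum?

2

The precedence chain requires at least 2 distinct periods.
With at most 3 per period and 4 classes, at least 2 periods are needed.
2 works (last occupied period: period 2): for example Calculus -> period 1; Graphics -> period 2; Physics -> period 2; Algorithms -> period 1.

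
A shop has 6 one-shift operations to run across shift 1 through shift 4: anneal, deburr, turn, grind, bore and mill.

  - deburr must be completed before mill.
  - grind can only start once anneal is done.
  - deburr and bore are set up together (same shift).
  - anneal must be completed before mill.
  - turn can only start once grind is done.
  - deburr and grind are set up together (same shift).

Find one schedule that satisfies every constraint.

bore -> shift 2, grind -> shift 2, deburr -> shift 2, anneal -> shift 1, turn -> shift 3, mill -> shift 3

Checking: deburr(shift 2) before mill(shift 3); grind(shift 2) before turn(shift 3); anneal(shift 1) before grind(shift 2); anneal(shift 1) before mill(shift 3); deburr = grind = shift 2; deburr = bore = shift 2.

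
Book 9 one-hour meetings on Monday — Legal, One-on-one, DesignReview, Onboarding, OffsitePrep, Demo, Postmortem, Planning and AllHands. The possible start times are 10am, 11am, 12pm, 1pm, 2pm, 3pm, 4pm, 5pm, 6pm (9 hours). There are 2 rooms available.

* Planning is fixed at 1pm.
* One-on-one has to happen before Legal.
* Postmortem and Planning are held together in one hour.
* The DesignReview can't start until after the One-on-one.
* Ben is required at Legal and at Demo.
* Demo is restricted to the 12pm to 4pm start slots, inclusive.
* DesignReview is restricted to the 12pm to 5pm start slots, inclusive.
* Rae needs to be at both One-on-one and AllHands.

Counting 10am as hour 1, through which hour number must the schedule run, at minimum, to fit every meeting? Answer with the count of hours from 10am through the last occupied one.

The precedence chain requires at least 2 distinct hours.
With at most 2 per hour and 9 meetings, at least 5 hours are needed.
Planning can't be placed before 1pm — that is hour 4 counting from 10am — so the schedule must run through at least 4 hours.
5 works (last occupied hour: 2pm): for example Legal in 11am, Demo in 12pm, DesignReview in 12pm, OffsitePrep in 11am, One-on-one in 10am, Onboarding in 10am, Planning in 1pm, AllHands in 2pm, Postmortem in 1pm.

5 hours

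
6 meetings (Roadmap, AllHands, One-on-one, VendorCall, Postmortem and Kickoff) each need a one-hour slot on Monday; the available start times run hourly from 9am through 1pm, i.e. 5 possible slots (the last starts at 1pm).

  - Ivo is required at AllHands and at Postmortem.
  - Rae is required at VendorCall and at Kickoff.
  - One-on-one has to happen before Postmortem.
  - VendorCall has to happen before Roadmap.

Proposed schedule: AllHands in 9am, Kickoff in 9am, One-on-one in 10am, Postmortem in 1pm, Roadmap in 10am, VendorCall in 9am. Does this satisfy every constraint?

One-on-one has to happen before Postmortem — holds.
Ivo is required at AllHands and at Postmortem — holds.
Rae is required at VendorCall and at Kickoff — violated.
VendorCall has to happen before Roadmap — holds.

No. Rae is required at VendorCall and at Kickoff is not satisfied.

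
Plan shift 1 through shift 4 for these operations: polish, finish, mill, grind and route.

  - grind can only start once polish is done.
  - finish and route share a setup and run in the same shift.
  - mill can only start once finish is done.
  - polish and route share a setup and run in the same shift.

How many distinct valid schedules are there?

14

Splitting on polish: it can be shift 1 (9), shift 2 (4), shift 3 (1). Listing each branch's schedules as (finish, mill, grind, route) by shift number:
polish=shift 1: (1,2,2,1) (1,2,3,1) (1,2,4,1) (1,3,2,1) (1,3,3,1) (1,3,4,1) (1,4,2,1) (1,4,3,1) (1,4,4,1) — 9.
polish=shift 2: (2,3,3,2) (2,3,4,2) (2,4,3,2) (2,4,4,2) — 4.
polish=shift 3: (3,4,4,3) — 1.
Summing: 9 + 4 + 1 = 14.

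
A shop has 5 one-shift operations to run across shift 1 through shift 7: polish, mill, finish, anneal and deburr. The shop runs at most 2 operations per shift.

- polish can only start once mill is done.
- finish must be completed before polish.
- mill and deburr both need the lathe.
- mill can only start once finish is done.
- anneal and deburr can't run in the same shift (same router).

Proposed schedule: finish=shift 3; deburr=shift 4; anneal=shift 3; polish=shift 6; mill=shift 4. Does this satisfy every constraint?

Invalid. mill and deburr both need the lathe.

anneal and deburr can't run in the same shift (same router) — holds.
The shop runs at most 2 operations per shift — holds.
mill can only start once finish is done — holds.
polish can only start once mill is done — holds.
mill and deburr both need the lathe — violated.
finish must be completed before polish — holds.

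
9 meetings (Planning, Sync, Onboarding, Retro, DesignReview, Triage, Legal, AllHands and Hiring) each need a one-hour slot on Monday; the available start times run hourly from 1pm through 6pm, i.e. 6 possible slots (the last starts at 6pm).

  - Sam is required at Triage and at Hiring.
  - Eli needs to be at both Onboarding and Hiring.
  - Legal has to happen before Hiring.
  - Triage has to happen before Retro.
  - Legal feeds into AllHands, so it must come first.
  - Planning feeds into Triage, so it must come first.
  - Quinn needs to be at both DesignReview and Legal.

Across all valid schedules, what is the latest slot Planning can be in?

4pm

Downstream work caps Planning at 4pm.
Planning at 4pm is achievable: Sync -> 1pm; Planning -> 4pm; AllHands -> 2pm; Triage -> 5pm; Retro -> 6pm; Hiring -> 2pm; Onboarding -> 1pm; Legal -> 1pm; DesignReview -> 2pm.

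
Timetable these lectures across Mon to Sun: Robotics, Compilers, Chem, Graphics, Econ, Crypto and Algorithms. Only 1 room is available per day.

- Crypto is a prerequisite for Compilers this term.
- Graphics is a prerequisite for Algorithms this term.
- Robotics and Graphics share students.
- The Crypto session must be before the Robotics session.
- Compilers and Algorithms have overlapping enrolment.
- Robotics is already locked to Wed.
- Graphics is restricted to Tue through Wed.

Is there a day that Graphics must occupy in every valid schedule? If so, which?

Tue

Graphics's window is Tue–Wed.
Robotics is fixed at Wed, and Graphics can't share a day with Robotics.
So Graphics must be Tue.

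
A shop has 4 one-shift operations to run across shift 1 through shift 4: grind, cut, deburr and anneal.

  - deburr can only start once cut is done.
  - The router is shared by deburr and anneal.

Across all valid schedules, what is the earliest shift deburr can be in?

Precedence pushes deburr to at least shift 2.
deburr at shift 2 is achievable: cut -> shift 1; grind -> shift 1; anneal -> shift 1; deburr -> shift 2.

shift 2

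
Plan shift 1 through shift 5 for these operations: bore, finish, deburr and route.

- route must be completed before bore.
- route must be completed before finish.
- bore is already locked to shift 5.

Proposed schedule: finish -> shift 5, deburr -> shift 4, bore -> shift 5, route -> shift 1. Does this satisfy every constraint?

Yes

bore is already locked to shift 5 — holds.
route must be completed before bore — holds.
route must be completed before finish — holds.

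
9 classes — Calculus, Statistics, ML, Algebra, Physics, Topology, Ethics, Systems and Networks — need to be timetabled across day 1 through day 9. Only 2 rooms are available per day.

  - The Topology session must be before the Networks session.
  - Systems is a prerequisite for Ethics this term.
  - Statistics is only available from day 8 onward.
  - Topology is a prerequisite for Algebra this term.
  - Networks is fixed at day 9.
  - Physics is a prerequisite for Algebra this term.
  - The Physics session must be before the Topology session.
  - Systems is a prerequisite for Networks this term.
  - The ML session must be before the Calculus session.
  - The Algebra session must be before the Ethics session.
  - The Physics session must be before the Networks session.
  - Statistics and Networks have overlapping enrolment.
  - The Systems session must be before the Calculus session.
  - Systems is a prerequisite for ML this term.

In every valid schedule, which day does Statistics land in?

day 8

Statistics's window is day 8–day 9.
Networks is fixed at day 9, and Statistics can't share a day with Networks.
So Statistics must be day 8.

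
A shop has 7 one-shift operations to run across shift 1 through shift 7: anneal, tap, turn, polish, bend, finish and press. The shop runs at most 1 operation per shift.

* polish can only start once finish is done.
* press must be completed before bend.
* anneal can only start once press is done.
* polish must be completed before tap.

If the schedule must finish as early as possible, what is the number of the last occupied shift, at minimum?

7

The precedence chain requires at least 3 distinct shifts.
With at most 1 per shift and 7 operations, at least 7 shifts are needed.
7 works (last occupied shift: shift 7): for example finish -> shift 1, press -> shift 3, turn -> shift 7, bend -> shift 6, anneal -> shift 4, polish -> shift 2, tap -> shift 5.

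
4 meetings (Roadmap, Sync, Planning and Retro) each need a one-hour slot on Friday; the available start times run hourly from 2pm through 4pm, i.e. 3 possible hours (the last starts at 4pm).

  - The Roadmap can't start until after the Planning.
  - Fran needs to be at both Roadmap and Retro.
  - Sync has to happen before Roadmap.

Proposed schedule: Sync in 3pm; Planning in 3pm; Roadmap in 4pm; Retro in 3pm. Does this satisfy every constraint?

Valid

Fran needs to be at both Roadmap and Retro — holds.
Sync has to happen before Roadmap — holds.
The Roadmap can't start until after the Planning — holds.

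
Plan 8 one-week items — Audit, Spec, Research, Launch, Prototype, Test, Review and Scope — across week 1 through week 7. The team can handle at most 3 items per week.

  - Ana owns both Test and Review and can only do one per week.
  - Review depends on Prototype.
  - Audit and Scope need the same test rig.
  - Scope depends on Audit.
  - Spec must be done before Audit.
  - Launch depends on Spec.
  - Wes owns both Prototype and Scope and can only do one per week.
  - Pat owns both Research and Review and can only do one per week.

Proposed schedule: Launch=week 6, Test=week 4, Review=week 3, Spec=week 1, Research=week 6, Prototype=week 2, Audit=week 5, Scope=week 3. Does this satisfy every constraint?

No — it violates: Scope depends on Audit

Launch depends on Spec — holds.
Review depends on Prototype — holds.
Audit and Scope need the same test rig — holds.
Pat owns both Research and Review and can only do one per week — holds.
Wes owns both Prototype and Scope and can only do one per week — holds.
Scope depends on Audit — violated.
The team can handle at most 3 items per week — holds.
Spec must be done before Audit — holds.
Ana owns both Test and Review and can only do one per week — holds.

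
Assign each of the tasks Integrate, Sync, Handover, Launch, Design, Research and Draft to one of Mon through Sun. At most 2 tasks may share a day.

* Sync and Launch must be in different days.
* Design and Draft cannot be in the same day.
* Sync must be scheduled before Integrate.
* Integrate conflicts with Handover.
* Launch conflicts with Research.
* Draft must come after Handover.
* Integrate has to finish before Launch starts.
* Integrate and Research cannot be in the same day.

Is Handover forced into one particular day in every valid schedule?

No

Handover can be Mon (e.g. Design in Wed; Research in Thu; Integrate in Tue; Launch in Wed; Sync in Mon; Draft in Tue; Handover in Mon) or Tue (e.g. Sync=Mon, Launch=Thu, Research=Tue, Handover=Tue, Draft=Wed, Integrate=Wed, Design=Mon).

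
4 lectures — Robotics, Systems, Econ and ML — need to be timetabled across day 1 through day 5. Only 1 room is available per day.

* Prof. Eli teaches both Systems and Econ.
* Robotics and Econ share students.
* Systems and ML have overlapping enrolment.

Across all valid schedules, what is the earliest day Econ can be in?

Econ at day 1 is achievable: Econ in day 1, ML in day 4, Systems in day 3, Robotics in day 2.

day 1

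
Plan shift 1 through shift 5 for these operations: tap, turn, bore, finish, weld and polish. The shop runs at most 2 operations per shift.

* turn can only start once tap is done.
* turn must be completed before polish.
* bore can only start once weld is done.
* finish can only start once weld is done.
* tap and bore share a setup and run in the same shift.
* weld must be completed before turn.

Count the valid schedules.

Splitting on tap: it can be shift 2 (9), shift 3 (5). Listing each branch's schedules as (turn, bore, finish, weld, polish) by shift number:
tap=shift 2: (3,2,3,1,4) (3,2,3,1,5) (3,2,4,1,4) (3,2,4,1,5) (3,2,5,1,4) (3,2,5,1,5) (4,2,3,1,5) (4,2,4,1,5) (4,2,5,1,5) — 9.
tap=shift 3: (4,3,2,1,5) (4,3,4,1,5) (4,3,4,2,5) (4,3,5,1,5) (4,3,5,2,5) — 5.
Summing: 9 + 5 = 14.

14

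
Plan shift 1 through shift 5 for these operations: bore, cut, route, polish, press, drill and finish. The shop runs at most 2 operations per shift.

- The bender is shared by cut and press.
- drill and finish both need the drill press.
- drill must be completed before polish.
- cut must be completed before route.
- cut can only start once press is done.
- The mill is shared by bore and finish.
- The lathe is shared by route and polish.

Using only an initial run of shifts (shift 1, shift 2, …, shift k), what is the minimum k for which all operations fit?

4 shifts

The precedence chain requires at least 3 distinct shifts.
With at most 2 per shift and 7 operations, at least 4 shifts are needed.
4 works (last occupied shift: shift 4): for example drill=shift 1; finish=shift 4; press=shift 1; bore=shift 3; route=shift 3; polish=shift 2; cut=shift 2.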